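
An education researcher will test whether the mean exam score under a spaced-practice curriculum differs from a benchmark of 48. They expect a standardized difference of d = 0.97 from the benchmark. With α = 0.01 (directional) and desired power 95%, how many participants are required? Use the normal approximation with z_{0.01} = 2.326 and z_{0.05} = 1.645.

For a one-sample test: n = ((z_{α} + z_β) / d)².
z_{α} + z_β = 2.326 + 1.645 = 3.971.
n = (3.971 / 0.97)² = 4.094² = 16.76.
Round up.

n = 17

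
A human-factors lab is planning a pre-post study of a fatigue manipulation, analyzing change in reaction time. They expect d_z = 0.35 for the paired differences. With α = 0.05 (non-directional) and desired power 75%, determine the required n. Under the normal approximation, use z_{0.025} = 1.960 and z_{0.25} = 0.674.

For a paired (one-sample on differences) test: n = ((z_{α/2} + z_β) / d)².
z_{α/2} + z_β = 1.960 + 0.674 = 2.634.
n = (2.634 / 0.35)² = 7.526² = 56.64.
Round up.

n = 57 pairs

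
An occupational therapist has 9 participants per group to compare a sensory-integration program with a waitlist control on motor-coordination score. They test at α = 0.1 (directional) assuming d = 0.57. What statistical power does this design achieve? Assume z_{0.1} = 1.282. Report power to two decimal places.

power ≈ 0.47

For two equal groups, power = Φ(d·√(n/2) − z_{α}).
d·√(n/2) = 0.57 × √(9/2) = 0.57 × 2.121 = 1.209.
z_β = 1.209 − 1.282 = -0.073.
Power = Φ(-0.073) = 0.471.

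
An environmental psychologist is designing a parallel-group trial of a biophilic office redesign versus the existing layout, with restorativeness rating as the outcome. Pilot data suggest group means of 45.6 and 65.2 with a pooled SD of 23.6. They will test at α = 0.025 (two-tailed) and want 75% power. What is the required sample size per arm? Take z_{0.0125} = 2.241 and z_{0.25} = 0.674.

Cohen's d = |M₁ − M₂| / SD_pooled = |45.6 − 65.2| / 23.6 = 19.6 / 23.6 = 0.831.
For two independent groups with equal n: n = 2·((z_{α/2} + z_β) / d)².
z_{α/2} + z_β = 2.241 + 0.674 = 2.915.
n = 2 × (2.915 / 0.831)² = 2 × 3.508² = 2 × 12.30 = 24.6.
Round up to the next whole participant.

n = 25 per group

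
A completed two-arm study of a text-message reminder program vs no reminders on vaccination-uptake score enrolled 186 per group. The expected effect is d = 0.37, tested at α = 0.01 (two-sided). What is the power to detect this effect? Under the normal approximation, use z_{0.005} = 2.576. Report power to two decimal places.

For two equal groups, power = Φ(d·√(n/2) − z_{α/2}).
d·√(n/2) = 0.37 × √(186/2) = 0.37 × 9.644 = 3.568.
z_β = 3.568 − 2.576 = 0.992.
Power = Φ(0.992) = 0.839.

power ≈ 0.84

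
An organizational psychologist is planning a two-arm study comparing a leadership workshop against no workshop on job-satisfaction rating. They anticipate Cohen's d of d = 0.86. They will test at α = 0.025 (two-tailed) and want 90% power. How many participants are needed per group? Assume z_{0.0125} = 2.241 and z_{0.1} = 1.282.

n = 34 per group

For two independent groups with equal n: n = 2·((z_{α/2} + z_β) / d)².
z_{α/2} + z_β = 2.241 + 1.282 = 3.523.
n = 2 × (3.523 / 0.86)² = 2 × 4.097² = 2 × 16.78 = 33.6.
Round up to the next whole participant.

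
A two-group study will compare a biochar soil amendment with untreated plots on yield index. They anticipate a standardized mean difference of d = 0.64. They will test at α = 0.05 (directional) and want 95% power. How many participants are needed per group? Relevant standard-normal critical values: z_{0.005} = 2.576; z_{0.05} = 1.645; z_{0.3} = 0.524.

n = 53 per group

For two independent groups with equal n: n = 2·((z_{α} + z_β) / d)².
z_{α} + z_β = 1.645 + 1.645 = 3.290.
n = 2 × (3.290 / 0.64)² = 2 × 5.141² = 2 × 26.43 = 52.9.
Round up to the next whole participant.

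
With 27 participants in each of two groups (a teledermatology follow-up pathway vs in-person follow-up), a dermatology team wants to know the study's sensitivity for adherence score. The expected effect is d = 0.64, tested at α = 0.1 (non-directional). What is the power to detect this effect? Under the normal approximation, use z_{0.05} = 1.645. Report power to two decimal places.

power ≈ 0.76

For two equal groups, power = Φ(d·√(n/2) − z_{α/2}).
d·√(n/2) = 0.64 × √(27/2) = 0.64 × 3.674 = 2.352.
z_β = 2.352 − 1.645 = 0.707.
Power = Φ(0.707) = 0.760.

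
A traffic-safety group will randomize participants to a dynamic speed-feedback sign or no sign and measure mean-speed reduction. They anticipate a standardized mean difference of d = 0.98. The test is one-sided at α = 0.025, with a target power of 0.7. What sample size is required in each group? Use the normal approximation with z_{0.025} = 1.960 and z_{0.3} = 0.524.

For two independent groups with equal n: n = 2·((z_{α} + z_β) / d)².
z_{α} + z_β = 1.960 + 0.524 = 2.484.
n = 2 × (2.484 / 0.98)² = 2 × 2.535² = 2 × 6.42 = 12.8.
Round up to the next whole participant.

n = 13 per group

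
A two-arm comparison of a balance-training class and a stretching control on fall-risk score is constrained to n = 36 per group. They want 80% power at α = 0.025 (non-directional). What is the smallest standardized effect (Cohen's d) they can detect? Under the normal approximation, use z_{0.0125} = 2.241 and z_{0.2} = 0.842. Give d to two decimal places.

For two independent groups of n = 36 each: d_min = (z_{α/2} + z_β)·√(2/n).
z-sum = 2.241 + 0.842 = 3.083.
d_min = 3.083 × √(2/36) = 3.083 × 0.2357 = 0.727.

d_min ≈ 0.73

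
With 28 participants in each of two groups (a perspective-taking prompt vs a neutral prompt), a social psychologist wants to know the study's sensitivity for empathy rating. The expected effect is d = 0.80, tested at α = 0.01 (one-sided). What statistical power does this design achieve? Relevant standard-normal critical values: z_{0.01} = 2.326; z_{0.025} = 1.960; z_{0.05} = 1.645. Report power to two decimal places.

For two equal groups, power = Φ(d·√(n/2) − z_{α}).
d·√(n/2) = 0.80 × √(28/2) = 0.80 × 3.742 = 2.993.
z_β = 2.993 − 2.326 = 0.667.
Power = Φ(0.667) = 0.748.

power ≈ 0.75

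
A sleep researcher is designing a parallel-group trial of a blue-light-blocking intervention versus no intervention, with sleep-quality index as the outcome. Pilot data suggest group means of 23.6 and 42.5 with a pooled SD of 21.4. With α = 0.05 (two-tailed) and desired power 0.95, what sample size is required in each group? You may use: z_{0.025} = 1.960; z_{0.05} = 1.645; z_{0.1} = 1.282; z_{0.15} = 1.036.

Cohen's d = |M₁ − M₂| / SD_pooled = |23.6 − 42.5| / 21.4 = 18.9 / 21.4 = 0.883.
For two independent groups with equal n: n = 2·((z_{α/2} + z_β) / d)².
z_{α/2} + z_β = 1.960 + 1.645 = 3.605.
n = 2 × (3.605 / 0.883)² = 2 × 4.083² = 2 × 16.67 = 33.3.
Round up to the next whole participant.

n = 34 per group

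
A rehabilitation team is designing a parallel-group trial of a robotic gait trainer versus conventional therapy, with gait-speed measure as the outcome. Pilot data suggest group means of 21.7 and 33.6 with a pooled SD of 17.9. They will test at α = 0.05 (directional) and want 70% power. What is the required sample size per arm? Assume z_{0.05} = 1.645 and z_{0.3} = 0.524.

Cohen's d = |M₁ − M₂| / SD_pooled = |21.7 − 33.6| / 17.9 = 11.9 / 17.9 = 0.665.
For two independent groups with equal n: n = 2·((z_{α} + z_β) / d)².
z_{α} + z_β = 1.645 + 0.524 = 2.169.
n = 2 × (2.169 / 0.665)² = 2 × 3.262² = 2 × 10.64 = 21.3.
Round up to the next whole participant.

n = 22 per group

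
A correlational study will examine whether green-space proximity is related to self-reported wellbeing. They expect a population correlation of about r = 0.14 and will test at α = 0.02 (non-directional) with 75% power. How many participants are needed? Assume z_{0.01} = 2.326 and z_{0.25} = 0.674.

n = 457

Fisher's z: C = ½·ln((1+r)/(1−r)) = ½·ln(1.3256) = 0.1409.
n = ((z_{α/2} + z_β)/C)² + 3.
(2.326 + 0.674) / 0.1409 = 3.000 / 0.1409 = 21.292.
n = 21.292² + 3 = 453.34 + 3 = 456.3.
Round up.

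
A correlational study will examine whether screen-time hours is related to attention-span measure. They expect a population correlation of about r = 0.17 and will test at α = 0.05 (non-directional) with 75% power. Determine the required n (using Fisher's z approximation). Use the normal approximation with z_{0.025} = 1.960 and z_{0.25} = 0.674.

n = 239

Fisher's z: C = ½·ln((1+r)/(1−r)) = ½·ln(1.4096) = 0.1717.
n = ((z_{α/2} + z_β)/C)² + 3.
(1.960 + 0.674) / 0.1717 = 2.634 / 0.1717 = 15.341.
n = 15.341² + 3 = 235.34 + 3 = 238.3.
Round up.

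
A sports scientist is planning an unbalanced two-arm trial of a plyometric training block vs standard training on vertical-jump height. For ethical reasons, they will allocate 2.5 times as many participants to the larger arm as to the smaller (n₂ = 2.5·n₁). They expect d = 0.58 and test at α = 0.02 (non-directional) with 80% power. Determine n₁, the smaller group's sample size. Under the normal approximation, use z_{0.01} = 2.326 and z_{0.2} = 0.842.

n₁ = 42

With allocation ratio k = n₂/n₁ = 2.5, Var(x̄₁−x̄₂) = σ²(1/n₁ + 1/(k·n₁)) = σ²·(k+1)/(k·n₁).
So n₁ = (1 + 1/k)·((z_{α/2} + z_β)/d)² = 1.400 × (3.168/0.58)².
n₁ = 1.400 × 29.83 = 41.8.
Round up: n₁ = 42, giving n₂ = 2.5 × 42 = 105.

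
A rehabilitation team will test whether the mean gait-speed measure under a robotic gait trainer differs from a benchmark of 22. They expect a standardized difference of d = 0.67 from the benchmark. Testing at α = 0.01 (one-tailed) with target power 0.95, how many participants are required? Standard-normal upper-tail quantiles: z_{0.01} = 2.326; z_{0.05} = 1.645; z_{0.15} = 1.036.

For a one-sample test: n = ((z_{α} + z_β) / d)².
z_{α} + z_β = 2.326 + 1.645 = 3.971.
n = (3.971 / 0.67)² = 5.927² = 35.13.
Round up.

n = 36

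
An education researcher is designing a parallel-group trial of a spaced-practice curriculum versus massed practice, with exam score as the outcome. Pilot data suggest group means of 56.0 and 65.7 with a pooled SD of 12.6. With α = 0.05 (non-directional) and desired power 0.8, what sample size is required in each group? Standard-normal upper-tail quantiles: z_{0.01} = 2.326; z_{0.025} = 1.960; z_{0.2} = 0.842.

Cohen's d = |M₁ − M₂| / SD_pooled = |56.0 − 65.7| / 12.6 = 9.7 / 12.6 = 0.770.
For two independent groups with equal n: n = 2·((z_{α/2} + z_β) / d)².
z_{α/2} + z_β = 1.960 + 0.842 = 2.802.
n = 2 × (2.802 / 0.770)² = 2 × 3.639² = 2 × 13.24 = 26.5.
Round up to the next whole participant.

n = 27 per group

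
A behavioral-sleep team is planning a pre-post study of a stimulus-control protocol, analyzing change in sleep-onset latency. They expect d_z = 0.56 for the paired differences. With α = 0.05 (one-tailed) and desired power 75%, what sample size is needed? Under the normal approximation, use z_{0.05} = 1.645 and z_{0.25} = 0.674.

For a paired (one-sample on differences) test: n = ((z_{α} + z_β) / d)².
z_{α} + z_β = 1.645 + 0.674 = 2.319.
n = (2.319 / 0.56)² = 4.141² = 17.15.
Round up.

n = 18 pairs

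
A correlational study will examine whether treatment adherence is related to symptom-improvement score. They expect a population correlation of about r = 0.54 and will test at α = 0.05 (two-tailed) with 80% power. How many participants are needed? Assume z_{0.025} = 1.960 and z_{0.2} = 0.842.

Fisher's z: C = ½·ln((1+r)/(1−r)) = ½·ln(3.3478) = 0.6042.
n = ((z_{α/2} + z_β)/C)² + 3.
(1.960 + 0.842) / 0.6042 = 2.802 / 0.6042 = 4.638.
n = 4.638² + 3 = 21.51 + 3 = 24.5.
Round up.

n = 25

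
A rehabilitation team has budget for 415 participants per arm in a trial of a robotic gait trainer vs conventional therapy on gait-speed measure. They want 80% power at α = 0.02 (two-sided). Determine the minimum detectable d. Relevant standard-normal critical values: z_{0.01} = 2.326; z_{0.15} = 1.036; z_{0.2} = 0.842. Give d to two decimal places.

For two independent groups of n = 415 each: d_min = (z_{α/2} + z_β)·√(2/n).
z-sum = 2.326 + 0.842 = 3.168.
d_min = 3.168 × √(2/415) = 3.168 × 0.0694 = 0.220.

d_min ≈ 0.22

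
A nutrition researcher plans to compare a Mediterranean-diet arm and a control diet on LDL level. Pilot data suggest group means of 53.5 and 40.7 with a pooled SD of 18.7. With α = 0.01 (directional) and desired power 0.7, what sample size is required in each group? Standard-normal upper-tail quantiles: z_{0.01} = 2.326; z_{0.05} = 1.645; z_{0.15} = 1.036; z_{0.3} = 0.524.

Cohen's d = |M₁ − M₂| / SD_pooled = |53.5 − 40.7| / 18.7 = 12.8 / 18.7 = 0.684.
For two independent groups with equal n: n = 2·((z_{α} + z_β) / d)².
z_{α} + z_β = 2.326 + 0.524 = 2.850.
n = 2 × (2.850 / 0.684)² = 2 × 4.167² = 2 × 17.36 = 34.7.
Round up to the next whole participant.

n = 35 per group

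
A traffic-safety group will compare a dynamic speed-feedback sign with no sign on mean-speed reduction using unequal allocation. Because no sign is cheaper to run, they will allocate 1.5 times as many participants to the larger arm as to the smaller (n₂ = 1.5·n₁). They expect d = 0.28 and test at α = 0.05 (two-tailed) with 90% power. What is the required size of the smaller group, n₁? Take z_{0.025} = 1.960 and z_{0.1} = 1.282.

With allocation ratio k = n₂/n₁ = 1.5, Var(x̄₁−x̄₂) = σ²(1/n₁ + 1/(k·n₁)) = σ²·(k+1)/(k·n₁).
So n₁ = (1 + 1/k)·((z_{α/2} + z_β)/d)² = 1.667 × (3.242/0.28)².
n₁ = 1.667 × 134.06 = 223.4.
Round up: n₁ = 224, giving n₂ = 1.5 × 224 = 336.

n₁ = 224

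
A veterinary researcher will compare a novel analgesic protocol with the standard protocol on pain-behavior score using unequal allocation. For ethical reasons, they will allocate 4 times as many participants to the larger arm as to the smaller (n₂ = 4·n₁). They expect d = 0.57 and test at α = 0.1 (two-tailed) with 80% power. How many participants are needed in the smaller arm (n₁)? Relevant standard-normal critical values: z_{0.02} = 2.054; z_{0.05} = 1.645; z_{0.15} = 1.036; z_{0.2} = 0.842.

With allocation ratio k = n₂/n₁ = 4, Var(x̄₁−x̄₂) = σ²(1/n₁ + 1/(k·n₁)) = σ²·(k+1)/(k·n₁).
So n₁ = (1 + 1/k)·((z_{α/2} + z_β)/d)² = 1.250 × (2.487/0.57)².
n₁ = 1.250 × 19.04 = 23.8.
Round up: n₁ = 24, giving n₂ = 4 × 24 = 96.

n₁ = 24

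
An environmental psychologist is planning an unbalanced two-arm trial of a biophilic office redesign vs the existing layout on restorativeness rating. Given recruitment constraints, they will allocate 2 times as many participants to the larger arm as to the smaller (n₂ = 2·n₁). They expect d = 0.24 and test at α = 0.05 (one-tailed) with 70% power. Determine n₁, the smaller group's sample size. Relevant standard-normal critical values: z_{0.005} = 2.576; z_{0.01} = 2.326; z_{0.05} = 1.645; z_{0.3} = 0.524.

With allocation ratio k = n₂/n₁ = 2, Var(x̄₁−x̄₂) = σ²(1/n₁ + 1/(k·n₁)) = σ²·(k+1)/(k·n₁).
So n₁ = (1 + 1/k)·((z_{α} + z_β)/d)² = 1.500 × (2.169/0.24)².
n₁ = 1.500 × 81.68 = 122.5.
Round up: n₁ = 123, giving n₂ = 2 × 123 = 246.

n₁ = 123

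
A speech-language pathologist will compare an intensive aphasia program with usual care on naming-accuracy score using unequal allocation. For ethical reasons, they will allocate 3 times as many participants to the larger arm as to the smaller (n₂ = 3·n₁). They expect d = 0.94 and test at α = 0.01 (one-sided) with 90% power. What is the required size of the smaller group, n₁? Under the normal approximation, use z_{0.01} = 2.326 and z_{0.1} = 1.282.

With allocation ratio k = n₂/n₁ = 3, Var(x̄₁−x̄₂) = σ²(1/n₁ + 1/(k·n₁)) = σ²·(k+1)/(k·n₁).
So n₁ = (1 + 1/k)·((z_{α} + z_β)/d)² = 1.333 × (3.608/0.94)².
n₁ = 1.333 × 14.73 = 19.6.
Round up: n₁ = 20, giving n₂ = 3 × 20 = 60.

n₁ = 20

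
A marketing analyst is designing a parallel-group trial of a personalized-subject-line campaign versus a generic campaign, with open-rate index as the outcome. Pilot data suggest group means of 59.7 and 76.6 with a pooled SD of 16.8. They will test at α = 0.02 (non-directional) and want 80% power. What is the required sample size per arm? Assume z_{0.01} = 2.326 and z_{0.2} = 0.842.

n = 20 per group

Cohen's d = |M₁ − M₂| / SD_pooled = |59.7 − 76.6| / 16.8 = 16.9 / 16.8 = 1.006.
For two independent groups with equal n: n = 2·((z_{α/2} + z_β) / d)².
z_{α/2} + z_β = 2.326 + 0.842 = 3.168.
n = 2 × (3.168 / 1.006)² = 2 × 3.149² = 2 × 9.92 = 19.8.
Round up to the next whole participant.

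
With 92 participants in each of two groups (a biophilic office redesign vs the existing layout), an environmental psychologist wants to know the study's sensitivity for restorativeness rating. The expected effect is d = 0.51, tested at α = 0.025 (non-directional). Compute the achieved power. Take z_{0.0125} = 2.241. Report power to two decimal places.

For two equal groups, power = Φ(d·√(n/2) − z_{α/2}).
d·√(n/2) = 0.51 × √(92/2) = 0.51 × 6.782 = 3.459.
z_β = 3.459 − 2.241 = 1.218.
Power = Φ(1.218) = 0.888.

power ≈ 0.89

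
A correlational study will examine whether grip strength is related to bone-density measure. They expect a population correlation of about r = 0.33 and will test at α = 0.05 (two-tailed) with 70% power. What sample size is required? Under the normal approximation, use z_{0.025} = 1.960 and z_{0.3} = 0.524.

n = 56

Fisher's z: C = ½·ln((1+r)/(1−r)) = ½·ln(1.9851) = 0.3428.
n = ((z_{α/2} + z_β)/C)² + 3.
(1.960 + 0.524) / 0.3428 = 2.484 / 0.3428 = 7.246.
n = 7.246² + 3 = 52.51 + 3 = 55.5.
Round up.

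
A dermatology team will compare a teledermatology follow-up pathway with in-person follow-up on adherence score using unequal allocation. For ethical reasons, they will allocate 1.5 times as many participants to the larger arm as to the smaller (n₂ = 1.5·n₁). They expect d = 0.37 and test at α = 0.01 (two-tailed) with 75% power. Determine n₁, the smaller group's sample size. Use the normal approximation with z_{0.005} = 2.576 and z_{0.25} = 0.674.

n₁ = 129

With allocation ratio k = n₂/n₁ = 1.5, Var(x̄₁−x̄₂) = σ²(1/n₁ + 1/(k·n₁)) = σ²·(k+1)/(k·n₁).
So n₁ = (1 + 1/k)·((z_{α/2} + z_β)/d)² = 1.667 × (3.250/0.37)².
n₁ = 1.667 × 77.15 = 128.6.
Round up: n₁ = 129, giving n₂ = ⌈1.5 × 129⌉ = ⌈193.5⌉ = 194.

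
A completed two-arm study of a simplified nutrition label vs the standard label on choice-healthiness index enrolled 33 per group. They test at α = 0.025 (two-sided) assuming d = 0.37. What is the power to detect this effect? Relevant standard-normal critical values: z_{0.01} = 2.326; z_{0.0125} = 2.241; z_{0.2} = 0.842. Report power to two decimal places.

power ≈ 0.23

For two equal groups, power = Φ(d·√(n/2) − z_{α/2}).
d·√(n/2) = 0.37 × √(33/2) = 0.37 × 4.062 = 1.503.
z_β = 1.503 − 2.241 = -0.738.
Power = Φ(-0.738) = 0.230.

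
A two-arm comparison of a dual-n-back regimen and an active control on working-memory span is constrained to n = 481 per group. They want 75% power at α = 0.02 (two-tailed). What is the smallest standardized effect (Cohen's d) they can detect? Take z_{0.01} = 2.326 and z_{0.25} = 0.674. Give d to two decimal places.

For two independent groups of n = 481 each: d_min = (z_{α/2} + z_β)·√(2/n).
z-sum = 2.326 + 0.674 = 3.000.
d_min = 3.000 × √(2/481) = 3.000 × 0.0645 = 0.193.

d_min ≈ 0.19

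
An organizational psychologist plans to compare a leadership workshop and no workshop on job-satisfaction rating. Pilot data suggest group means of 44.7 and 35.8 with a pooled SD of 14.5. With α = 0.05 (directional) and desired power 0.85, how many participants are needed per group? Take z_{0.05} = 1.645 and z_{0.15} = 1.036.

Cohen's d = |M₁ − M₂| / SD_pooled = |44.7 − 35.8| / 14.5 = 8.9 / 14.5 = 0.614.
For two independent groups with equal n: n = 2·((z_{α} + z_β) / d)².
z_{α} + z_β = 1.645 + 1.036 = 2.681.
n = 2 × (2.681 / 0.614)² = 2 × 4.366² = 2 × 19.07 = 38.1.
Round up to the next whole participant.

n = 39 per group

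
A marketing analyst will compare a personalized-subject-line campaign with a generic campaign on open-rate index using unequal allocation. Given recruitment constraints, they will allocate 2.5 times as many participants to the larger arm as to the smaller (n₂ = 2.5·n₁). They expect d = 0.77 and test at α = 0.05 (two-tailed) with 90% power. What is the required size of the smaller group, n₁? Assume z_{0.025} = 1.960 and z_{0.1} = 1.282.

With allocation ratio k = n₂/n₁ = 2.5, Var(x̄₁−x̄₂) = σ²(1/n₁ + 1/(k·n₁)) = σ²·(k+1)/(k·n₁).
So n₁ = (1 + 1/k)·((z_{α/2} + z_β)/d)² = 1.400 × (3.242/0.77)².
n₁ = 1.400 × 17.73 = 24.8.
Round up: n₁ = 25, giving n₂ = ⌈2.5 × 25⌉ = ⌈62.5⌉ = 63.

n₁ = 25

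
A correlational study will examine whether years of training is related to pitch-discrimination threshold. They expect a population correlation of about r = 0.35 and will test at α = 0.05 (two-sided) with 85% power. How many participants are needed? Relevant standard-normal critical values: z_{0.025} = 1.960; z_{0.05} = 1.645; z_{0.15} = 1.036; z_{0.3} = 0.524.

n = 71

Fisher's z: C = ½·ln((1+r)/(1−r)) = ½·ln(2.0769) = 0.3654.
n = ((z_{α/2} + z_β)/C)² + 3.
(1.960 + 1.036) / 0.3654 = 2.996 / 0.3654 = 8.199.
n = 8.199² + 3 = 67.23 + 3 = 70.2.
Round up.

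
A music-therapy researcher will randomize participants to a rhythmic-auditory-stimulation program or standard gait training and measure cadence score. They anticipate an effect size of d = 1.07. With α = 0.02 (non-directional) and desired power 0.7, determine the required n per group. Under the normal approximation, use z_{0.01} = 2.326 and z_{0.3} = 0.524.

n = 15 per group

For two independent groups with equal n: n = 2·((z_{α/2} + z_β) / d)².
z_{α/2} + z_β = 2.326 + 0.524 = 2.850.
n = 2 × (2.850 / 1.07)² = 2 × 2.664² = 2 × 7.09 = 14.2.
Round up to the next whole participant.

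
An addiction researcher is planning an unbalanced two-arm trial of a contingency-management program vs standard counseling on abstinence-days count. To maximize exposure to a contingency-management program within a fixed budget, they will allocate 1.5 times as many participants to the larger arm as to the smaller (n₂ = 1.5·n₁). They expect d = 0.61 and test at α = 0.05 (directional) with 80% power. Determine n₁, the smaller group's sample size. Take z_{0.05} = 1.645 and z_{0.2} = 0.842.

n₁ = 28

With allocation ratio k = n₂/n₁ = 1.5, Var(x̄₁−x̄₂) = σ²(1/n₁ + 1/(k·n₁)) = σ²·(k+1)/(k·n₁).
So n₁ = (1 + 1/k)·((z_{α} + z_β)/d)² = 1.667 × (2.487/0.61)².
n₁ = 1.667 × 16.62 = 27.7.
Round up: n₁ = 28, giving n₂ = 1.5 × 28 = 42.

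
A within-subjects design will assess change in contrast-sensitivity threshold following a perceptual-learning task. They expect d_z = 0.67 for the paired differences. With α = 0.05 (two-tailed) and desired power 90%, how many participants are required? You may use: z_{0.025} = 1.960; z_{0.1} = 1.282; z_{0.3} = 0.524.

n = 24 pairs

For a paired (one-sample on differences) test: n = ((z_{α/2} + z_β) / d)².
z_{α/2} + z_β = 1.960 + 1.282 = 3.242.
n = (3.242 / 0.67)² = 4.839² = 23.41.
Round up.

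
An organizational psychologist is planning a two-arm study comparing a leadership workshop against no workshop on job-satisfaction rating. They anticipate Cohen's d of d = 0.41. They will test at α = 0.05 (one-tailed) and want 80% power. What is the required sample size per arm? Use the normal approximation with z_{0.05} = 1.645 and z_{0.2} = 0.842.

For two independent groups with equal n: n = 2·((z_{α} + z_β) / d)².
z_{α} + z_β = 1.645 + 0.842 = 2.487.
n = 2 × (2.487 / 0.41)² = 2 × 6.066² = 2 × 36.79 = 73.6.
Round up to the next whole participant.

n = 74 per group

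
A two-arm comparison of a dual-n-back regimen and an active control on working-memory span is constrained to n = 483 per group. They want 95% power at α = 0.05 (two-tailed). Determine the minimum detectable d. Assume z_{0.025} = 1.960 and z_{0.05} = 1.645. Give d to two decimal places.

For two independent groups of n = 483 each: d_min = (z_{α/2} + z_β)·√(2/n).
z-sum = 1.960 + 1.645 = 3.605.
d_min = 3.605 × √(2/483) = 3.605 × 0.0643 = 0.232.

d_min ≈ 0.23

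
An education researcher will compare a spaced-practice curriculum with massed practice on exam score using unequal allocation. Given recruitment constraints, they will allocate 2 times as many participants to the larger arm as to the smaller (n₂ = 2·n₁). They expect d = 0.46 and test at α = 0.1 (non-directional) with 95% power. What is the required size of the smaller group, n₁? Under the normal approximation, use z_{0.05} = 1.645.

With allocation ratio k = n₂/n₁ = 2, Var(x̄₁−x̄₂) = σ²(1/n₁ + 1/(k·n₁)) = σ²·(k+1)/(k·n₁).
So n₁ = (1 + 1/k)·((z_{α/2} + z_β)/d)² = 1.500 × (3.290/0.46)².
n₁ = 1.500 × 51.15 = 76.7.
Round up: n₁ = 77, giving n₂ = 2 × 77 = 154.

n₁ = 77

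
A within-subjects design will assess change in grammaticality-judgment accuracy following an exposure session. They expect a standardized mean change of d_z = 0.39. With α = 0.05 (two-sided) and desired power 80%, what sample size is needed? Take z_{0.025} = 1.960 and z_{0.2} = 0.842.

For a paired (one-sample on differences) test: n = ((z_{α/2} + z_β) / d)².
z_{α/2} + z_β = 1.960 + 0.842 = 2.802.
n = (2.802 / 0.39)² = 7.185² = 51.62.
Round up.

n = 52 pairs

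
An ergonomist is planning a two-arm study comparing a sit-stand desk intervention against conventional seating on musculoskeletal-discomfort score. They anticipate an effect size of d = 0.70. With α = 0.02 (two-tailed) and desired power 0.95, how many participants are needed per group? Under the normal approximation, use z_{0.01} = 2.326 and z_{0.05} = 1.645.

n = 65 per group

For two independent groups with equal n: n = 2·((z_{α/2} + z_β) / d)².
z_{α/2} + z_β = 2.326 + 1.645 = 3.971.
n = 2 × (3.971 / 0.70)² = 2 × 5.673² = 2 × 32.18 = 64.4.
Round up to the next whole participant.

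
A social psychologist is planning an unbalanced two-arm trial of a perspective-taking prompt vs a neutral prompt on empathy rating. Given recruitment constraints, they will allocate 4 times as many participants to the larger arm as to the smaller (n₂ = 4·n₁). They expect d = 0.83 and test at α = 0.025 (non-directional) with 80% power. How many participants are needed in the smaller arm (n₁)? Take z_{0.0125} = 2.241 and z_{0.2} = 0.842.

With allocation ratio k = n₂/n₁ = 4, Var(x̄₁−x̄₂) = σ²(1/n₁ + 1/(k·n₁)) = σ²·(k+1)/(k·n₁).
So n₁ = (1 + 1/k)·((z_{α/2} + z_β)/d)² = 1.250 × (3.083/0.83)².
n₁ = 1.250 × 13.80 = 17.2.
Round up: n₁ = 18, giving n₂ = 4 × 18 = 72.

n₁ = 18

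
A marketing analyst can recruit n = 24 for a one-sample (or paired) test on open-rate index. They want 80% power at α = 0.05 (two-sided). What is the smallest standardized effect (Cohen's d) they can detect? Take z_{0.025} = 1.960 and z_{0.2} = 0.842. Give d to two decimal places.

For a single sample (or paired design) of n = 24: d_min = (z_{α/2} + z_β)/√n.
z-sum = 1.960 + 0.842 = 2.802.
d_min = 2.802 / √24 = 2.802 / 4.899 = 0.572.

d_min ≈ 0.57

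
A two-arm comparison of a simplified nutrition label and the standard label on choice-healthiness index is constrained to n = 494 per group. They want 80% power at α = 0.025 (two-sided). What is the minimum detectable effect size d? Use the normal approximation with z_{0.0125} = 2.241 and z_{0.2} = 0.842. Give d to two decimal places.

For two independent groups of n = 494 each: d_min = (z_{α/2} + z_β)·√(2/n).
z-sum = 2.241 + 0.842 = 3.083.
d_min = 3.083 × √(2/494) = 3.083 × 0.0636 = 0.196.

d_min ≈ 0.20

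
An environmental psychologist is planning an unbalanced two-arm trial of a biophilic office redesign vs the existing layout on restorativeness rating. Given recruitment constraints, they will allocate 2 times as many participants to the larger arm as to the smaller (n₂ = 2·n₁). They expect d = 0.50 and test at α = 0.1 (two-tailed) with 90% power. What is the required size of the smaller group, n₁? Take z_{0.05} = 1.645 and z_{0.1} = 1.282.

With allocation ratio k = n₂/n₁ = 2, Var(x̄₁−x̄₂) = σ²(1/n₁ + 1/(k·n₁)) = σ²·(k+1)/(k·n₁).
So n₁ = (1 + 1/k)·((z_{α/2} + z_β)/d)² = 1.500 × (2.927/0.50)².
n₁ = 1.500 × 34.27 = 51.4.
Round up: n₁ = 52, giving n₂ = 2 × 52 = 104.

n₁ = 52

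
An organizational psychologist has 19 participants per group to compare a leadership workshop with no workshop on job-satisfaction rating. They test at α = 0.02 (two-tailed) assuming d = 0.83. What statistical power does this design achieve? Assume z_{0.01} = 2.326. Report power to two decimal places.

power ≈ 0.59

For two equal groups, power = Φ(d·√(n/2) − z_{α/2}).
d·√(n/2) = 0.83 × √(19/2) = 0.83 × 3.082 = 2.558.
z_β = 2.558 − 2.326 = 0.232.
Power = Φ(0.232) = 0.592.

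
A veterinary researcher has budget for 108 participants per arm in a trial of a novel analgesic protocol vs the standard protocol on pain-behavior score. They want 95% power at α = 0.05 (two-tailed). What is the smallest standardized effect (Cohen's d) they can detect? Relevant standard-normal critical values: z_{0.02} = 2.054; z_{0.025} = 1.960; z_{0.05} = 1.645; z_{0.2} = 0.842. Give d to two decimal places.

For two independent groups of n = 108 each: d_min = (z_{α/2} + z_β)·√(2/n).
z-sum = 1.960 + 1.645 = 3.605.
d_min = 3.605 × √(2/108) = 3.605 × 0.1361 = 0.491.

d_min ≈ 0.49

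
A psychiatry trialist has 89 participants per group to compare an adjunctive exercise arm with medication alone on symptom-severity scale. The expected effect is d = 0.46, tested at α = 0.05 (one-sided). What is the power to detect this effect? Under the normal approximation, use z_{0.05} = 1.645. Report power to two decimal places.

For two equal groups, power = Φ(d·√(n/2) − z_{α}).
d·√(n/2) = 0.46 × √(89/2) = 0.46 × 6.671 = 3.069.
z_β = 3.069 − 1.645 = 1.424.
Power = Φ(1.424) = 0.923.

power ≈ 0.92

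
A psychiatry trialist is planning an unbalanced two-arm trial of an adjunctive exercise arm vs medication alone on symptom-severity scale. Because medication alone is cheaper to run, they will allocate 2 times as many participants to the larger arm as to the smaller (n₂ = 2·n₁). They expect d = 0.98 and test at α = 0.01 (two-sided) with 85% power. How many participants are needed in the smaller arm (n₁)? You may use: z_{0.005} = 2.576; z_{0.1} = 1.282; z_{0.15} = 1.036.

n₁ = 21

With allocation ratio k = n₂/n₁ = 2, Var(x̄₁−x̄₂) = σ²(1/n₁ + 1/(k·n₁)) = σ²·(k+1)/(k·n₁).
So n₁ = (1 + 1/k)·((z_{α/2} + z_β)/d)² = 1.500 × (3.612/0.98)².
n₁ = 1.500 × 13.58 = 20.4.
Round up: n₁ = 21, giving n₂ = 2 × 21 = 42.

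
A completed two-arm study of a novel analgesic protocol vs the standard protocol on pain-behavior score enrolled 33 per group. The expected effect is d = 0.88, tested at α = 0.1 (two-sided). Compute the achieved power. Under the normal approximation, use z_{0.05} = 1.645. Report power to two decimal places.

For two equal groups, power = Φ(d·√(n/2) − z_{α/2}).
d·√(n/2) = 0.88 × √(33/2) = 0.88 × 4.062 = 3.575.
z_β = 3.575 − 1.645 = 1.930.
Power = Φ(1.930) = 0.973.

power ≈ 0.97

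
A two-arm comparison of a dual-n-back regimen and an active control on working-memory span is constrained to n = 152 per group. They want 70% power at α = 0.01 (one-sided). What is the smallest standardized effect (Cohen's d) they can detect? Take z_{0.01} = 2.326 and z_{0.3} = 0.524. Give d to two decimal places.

d_min ≈ 0.33

For two independent groups of n = 152 each: d_min = (z_{α} + z_β)·√(2/n).
z-sum = 2.326 + 0.524 = 2.850.
d_min = 2.850 × √(2/152) = 2.850 × 0.1147 = 0.327.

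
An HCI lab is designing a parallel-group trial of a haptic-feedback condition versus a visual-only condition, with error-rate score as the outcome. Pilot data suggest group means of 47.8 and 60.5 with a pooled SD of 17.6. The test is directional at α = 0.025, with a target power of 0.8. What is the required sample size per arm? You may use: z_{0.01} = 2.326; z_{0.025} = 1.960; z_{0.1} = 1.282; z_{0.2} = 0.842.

Cohen's d = |M₁ − M₂| / SD_pooled = |47.8 − 60.5| / 17.6 = 12.7 / 17.6 = 0.722.
For two independent groups with equal n: n = 2·((z_{α} + z_β) / d)².
z_{α} + z_β = 1.960 + 0.842 = 2.802.
n = 2 × (2.802 / 0.722)² = 2 × 3.881² = 2 × 15.06 = 30.1.
Round up to the next whole participant.

n = 31 per group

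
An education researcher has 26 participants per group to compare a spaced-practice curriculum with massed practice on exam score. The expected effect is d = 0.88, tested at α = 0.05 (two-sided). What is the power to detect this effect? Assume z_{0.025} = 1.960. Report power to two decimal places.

power ≈ 0.89

For two equal groups, power = Φ(d·√(n/2) − z_{α/2}).
d·√(n/2) = 0.88 × √(26/2) = 0.88 × 3.606 = 3.173.
z_β = 3.173 − 1.960 = 1.213.
Power = Φ(1.213) = 0.887.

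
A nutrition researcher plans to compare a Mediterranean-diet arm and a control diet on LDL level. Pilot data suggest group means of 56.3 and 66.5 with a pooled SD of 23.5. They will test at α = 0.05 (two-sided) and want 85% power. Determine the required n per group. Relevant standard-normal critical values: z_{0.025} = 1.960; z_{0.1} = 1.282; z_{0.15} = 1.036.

n = 96 per group

Cohen's d = |M₁ − M₂| / SD_pooled = |56.3 − 66.5| / 23.5 = 10.2 / 23.5 = 0.434.
For two independent groups with equal n: n = 2·((z_{α/2} + z_β) / d)².
z_{α/2} + z_β = 1.960 + 1.036 = 2.996.
n = 2 × (2.996 / 0.434)² = 2 × 6.903² = 2 × 47.65 = 95.3.
Round up to the next whole participant.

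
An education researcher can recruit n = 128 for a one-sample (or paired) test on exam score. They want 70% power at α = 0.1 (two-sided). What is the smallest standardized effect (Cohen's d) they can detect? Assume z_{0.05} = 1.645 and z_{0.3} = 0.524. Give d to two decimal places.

d_min ≈ 0.19

For a single sample (or paired design) of n = 128: d_min = (z_{α/2} + z_β)/√n.
z-sum = 1.645 + 0.524 = 2.169.
d_min = 2.169 / √128 = 2.169 / 11.314 = 0.192.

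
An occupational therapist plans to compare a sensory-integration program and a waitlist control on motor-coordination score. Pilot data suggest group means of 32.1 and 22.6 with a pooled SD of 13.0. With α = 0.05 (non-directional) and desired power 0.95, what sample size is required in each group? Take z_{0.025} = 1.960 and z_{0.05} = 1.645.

Cohen's d = |M₁ − M₂| / SD_pooled = |32.1 − 22.6| / 13.0 = 9.5 / 13.0 = 0.731.
For two independent groups with equal n: n = 2·((z_{α/2} + z_β) / d)².
z_{α/2} + z_β = 1.960 + 1.645 = 3.605.
n = 2 × (3.605 / 0.731)² = 2 × 4.932² = 2 × 24.32 = 48.6.
Round up to the next whole participant.

n = 49 per group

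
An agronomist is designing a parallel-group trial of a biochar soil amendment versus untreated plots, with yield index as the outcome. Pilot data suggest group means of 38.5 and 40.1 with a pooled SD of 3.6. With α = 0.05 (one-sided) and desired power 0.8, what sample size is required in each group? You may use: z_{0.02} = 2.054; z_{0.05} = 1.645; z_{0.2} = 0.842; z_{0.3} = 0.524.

Cohen's d = |M₁ − M₂| / SD_pooled = |38.5 − 40.1| / 3.6 = 1.6 / 3.6 = 0.444.
For two independent groups with equal n: n = 2·((z_{α} + z_β) / d)².
z_{α} + z_β = 1.645 + 0.842 = 2.487.
n = 2 × (2.487 / 0.444)² = 2 × 5.601² = 2 × 31.38 = 62.8.
Round up to the next whole participant.

n = 63 per group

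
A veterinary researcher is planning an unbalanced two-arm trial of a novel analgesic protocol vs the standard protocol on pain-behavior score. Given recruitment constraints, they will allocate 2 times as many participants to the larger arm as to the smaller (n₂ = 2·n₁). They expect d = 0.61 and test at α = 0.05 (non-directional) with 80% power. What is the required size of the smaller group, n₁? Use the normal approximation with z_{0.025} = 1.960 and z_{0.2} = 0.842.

With allocation ratio k = n₂/n₁ = 2, Var(x̄₁−x̄₂) = σ²(1/n₁ + 1/(k·n₁)) = σ²·(k+1)/(k·n₁).
So n₁ = (1 + 1/k)·((z_{α/2} + z_β)/d)² = 1.500 × (2.802/0.61)².
n₁ = 1.500 × 21.10 = 31.6.
Round up: n₁ = 32, giving n₂ = 2 × 32 = 64.

n₁ = 32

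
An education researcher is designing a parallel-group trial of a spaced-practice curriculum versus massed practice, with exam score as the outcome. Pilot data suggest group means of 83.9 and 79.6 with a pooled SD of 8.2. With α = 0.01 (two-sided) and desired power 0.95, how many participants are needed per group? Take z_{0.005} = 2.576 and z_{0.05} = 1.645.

n = 130 per group

Cohen's d = |M₁ − M₂| / SD_pooled = |83.9 − 79.6| / 8.2 = 4.3 / 8.2 = 0.524.
For two independent groups with equal n: n = 2·((z_{α/2} + z_β) / d)².
z_{α/2} + z_β = 2.576 + 1.645 = 4.221.
n = 2 × (4.221 / 0.524)² = 2 × 8.055² = 2 × 64.89 = 129.8.
Round up to the next whole participant.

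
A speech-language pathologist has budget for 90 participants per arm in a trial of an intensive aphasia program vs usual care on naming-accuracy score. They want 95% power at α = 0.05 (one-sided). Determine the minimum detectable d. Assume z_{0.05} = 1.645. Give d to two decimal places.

For two independent groups of n = 90 each: d_min = (z_{α} + z_β)·√(2/n).
z-sum = 1.645 + 1.645 = 3.290.
d_min = 3.290 × √(2/90) = 3.290 × 0.1491 = 0.490.

d_min ≈ 0.49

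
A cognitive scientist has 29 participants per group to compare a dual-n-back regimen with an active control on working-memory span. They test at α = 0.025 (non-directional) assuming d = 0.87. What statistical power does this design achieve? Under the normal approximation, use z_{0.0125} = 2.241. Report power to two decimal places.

For two equal groups, power = Φ(d·√(n/2) − z_{α/2}).
d·√(n/2) = 0.87 × √(29/2) = 0.87 × 3.808 = 3.313.
z_β = 3.313 − 2.241 = 1.072.
Power = Φ(1.072) = 0.858.

power ≈ 0.86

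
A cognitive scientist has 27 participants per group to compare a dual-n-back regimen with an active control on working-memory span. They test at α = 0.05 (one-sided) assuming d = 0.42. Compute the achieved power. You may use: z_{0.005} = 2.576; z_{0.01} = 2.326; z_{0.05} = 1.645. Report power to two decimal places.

power ≈ 0.46

For two equal groups, power = Φ(d·√(n/2) − z_{α}).
d·√(n/2) = 0.42 × √(27/2) = 0.42 × 3.674 = 1.543.
z_β = 1.543 − 1.645 = -0.102.
Power = Φ(-0.102) = 0.459.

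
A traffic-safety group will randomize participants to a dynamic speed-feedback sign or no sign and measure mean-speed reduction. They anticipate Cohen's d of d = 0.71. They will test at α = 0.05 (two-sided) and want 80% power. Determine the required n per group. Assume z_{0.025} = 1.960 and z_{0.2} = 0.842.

For two independent groups with equal n: n = 2·((z_{α/2} + z_β) / d)².
z_{α/2} + z_β = 1.960 + 0.842 = 2.802.
n = 2 × (2.802 / 0.71)² = 2 × 3.946² = 2 × 15.57 = 31.1.
Round up to the next whole participant.

n = 32 per group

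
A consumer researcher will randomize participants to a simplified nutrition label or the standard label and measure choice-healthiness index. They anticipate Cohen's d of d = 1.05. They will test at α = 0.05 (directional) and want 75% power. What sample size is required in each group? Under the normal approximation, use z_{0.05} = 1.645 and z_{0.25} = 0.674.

n = 10 per group

For two independent groups with equal n: n = 2·((z_{α} + z_β) / d)².
z_{α} + z_β = 1.645 + 0.674 = 2.319.
n = 2 × (2.319 / 1.05)² = 2 × 2.209² = 2 × 4.88 = 9.8.
Round up to the next whole participant.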